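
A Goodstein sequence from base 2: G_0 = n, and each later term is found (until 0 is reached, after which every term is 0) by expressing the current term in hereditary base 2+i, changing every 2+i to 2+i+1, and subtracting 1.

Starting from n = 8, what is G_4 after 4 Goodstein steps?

base 2: 8 = 2^(2 + 1); at 3: 3^(3 + 1) = 81; next = 80
base 3: 80 = 2·3^3 + 2·3^2 + 2·3 + 2; at 4: 2·4^4 + 2·4^2 + 2·4 + 2 = 554; next = 553
base 4: 553 = 2·4^4 + 2·4^2 + 2·4 + 1; at 5: 2·5^5 + 2·5^2 + 2·5 + 1 = 6311; next = 6310
base 5: 6310 = 2·5^5 + 2·5^2 + 2·5; at 6: 2·6^6 + 2·6^2 + 2·6 = 93396; next = 93395
base 6: 93395 = 2·6^6 + 2·6^2 + 6 + 5; at 7: 2·7^7 + 2·7^2 + 7 + 5 = 1647196; next = 1647195

93395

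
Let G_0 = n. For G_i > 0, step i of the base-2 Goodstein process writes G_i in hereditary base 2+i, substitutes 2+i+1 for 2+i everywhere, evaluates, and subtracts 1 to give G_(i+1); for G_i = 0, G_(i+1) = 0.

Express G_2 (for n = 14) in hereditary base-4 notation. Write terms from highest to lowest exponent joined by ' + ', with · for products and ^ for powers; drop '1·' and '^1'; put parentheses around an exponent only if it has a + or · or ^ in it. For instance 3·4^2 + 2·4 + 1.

G_0 = 14. HB_2(14) = 2^(2 + 1) + 2^2 + 2. Bump = 111. G_1 = 110.
G_1 = 110. HB_3(110) = 3^(3 + 1) + 3^3 + 2. Bump = 1282. G_2 = 1281.
G_2 = 1281. HB_4(1281) = 4^(4 + 1) + 4^4 + 1. Bump = 18751. G_3 = 18750.

4^(4 + 1) + 4^4 + 1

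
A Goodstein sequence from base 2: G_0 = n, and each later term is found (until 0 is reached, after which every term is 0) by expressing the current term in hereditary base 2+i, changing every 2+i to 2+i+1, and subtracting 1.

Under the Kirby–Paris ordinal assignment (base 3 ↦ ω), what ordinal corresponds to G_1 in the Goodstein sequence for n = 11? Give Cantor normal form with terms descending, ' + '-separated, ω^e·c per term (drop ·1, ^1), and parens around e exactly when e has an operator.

11 —HB2→ 2^(2 + 1) + 2 + 1 —bump→ 3^(3 + 1) + 3 + 1 = 85 —(−1)→ 84
84 —HB3→ 3^(3 + 1) + 3 —bump→ 4^(4 + 1) + 4 = 1028 —(−1)→ 1027

ω^(ω + 1) + ω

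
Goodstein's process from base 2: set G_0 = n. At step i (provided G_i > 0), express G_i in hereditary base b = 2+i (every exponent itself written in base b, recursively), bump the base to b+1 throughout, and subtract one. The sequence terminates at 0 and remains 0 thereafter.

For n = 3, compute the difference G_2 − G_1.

G_0 = 3. HB_2(3) = 2 + 1. Bump = 4. G_1 = 3.
G_1 = 3. HB_3(3) = 3. Bump = 4. G_2 = 3.

0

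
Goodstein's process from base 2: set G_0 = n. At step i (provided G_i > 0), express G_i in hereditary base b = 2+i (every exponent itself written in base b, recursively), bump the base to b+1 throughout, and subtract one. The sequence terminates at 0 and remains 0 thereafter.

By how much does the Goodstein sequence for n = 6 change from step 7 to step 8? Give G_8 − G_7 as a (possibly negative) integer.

223404

G_0 = 6. HB_2(6) = 2^2 + 2. Bump = 30. G_1 = 29.
G_1 = 29. HB_3(29) = 3^3 + 2. Bump = 258. G_2 = 257.
G_2 = 257. HB_4(257) = 4^4 + 1. Bump = 3126. G_3 = 3125.
G_3 = 3125. HB_5(3125) = 5^5. Bump = 46656. G_4 = 46655.
G_4 = 46655. HB_6(46655) = 5·6^5 + 5·6^4 + 5·6^3 + 5·6^2 + 5·6 + 5. Bump = 98040. G_5 = 98039.
G_5 = 98039. HB_7(98039) = 5·7^5 + 5·7^4 + 5·7^3 + 5·7^2 + 5·7 + 4. Bump = 187244. G_6 = 187243.
G_6 = 187243. HB_8(187243) = 5·8^5 + 5·8^4 + 5·8^3 + 5·8^2 + 5·8 + 3. Bump = 332148. G_7 = 332147.
G_7 = 332147. HB_9(332147) = 5·9^5 + 5·9^4 + 5·9^3 + 5·9^2 + 5·9 + 2. Bump = 555552. G_8 = 555551.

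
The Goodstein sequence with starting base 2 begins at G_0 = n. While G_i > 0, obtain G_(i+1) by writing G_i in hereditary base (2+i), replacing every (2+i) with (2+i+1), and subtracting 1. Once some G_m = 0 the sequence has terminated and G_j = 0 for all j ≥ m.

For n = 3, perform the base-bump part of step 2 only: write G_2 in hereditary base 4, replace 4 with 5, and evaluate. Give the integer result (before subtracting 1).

3

step 0: 3 = 2 + 1; sub 3 for 2: 3 + 1; = 4; G_1 = 4−1 = 3
step 1: 3 = 3; sub 4 for 3: 4; = 4; G_2 = 4−1 = 3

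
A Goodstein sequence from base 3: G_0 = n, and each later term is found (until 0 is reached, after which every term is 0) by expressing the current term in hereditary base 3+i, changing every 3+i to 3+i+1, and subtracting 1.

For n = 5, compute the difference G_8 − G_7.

-1

5 —HB3→ 3 + 2 —bump→ 4 + 2 = 6 —(−1)→ 5
5 —HB4→ 4 + 1 —bump→ 5 + 1 = 6 —(−1)→ 5
5 —HB5→ 5 —bump→ 6 = 6 —(−1)→ 5
5 —HB6→ 5 —bump→ 5 = 5 —(−1)→ 4
4 —HB7→ 4 —bump→ 4 = 4 —(−1)→ 3
3 —HB8→ 3 —bump→ 3 = 3 —(−1)→ 2
2 —HB9→ 2 —bump→ 2 = 2 —(−1)→ 1
1 —HB10→ 1 —bump→ 1 = 1 —(−1)→ 0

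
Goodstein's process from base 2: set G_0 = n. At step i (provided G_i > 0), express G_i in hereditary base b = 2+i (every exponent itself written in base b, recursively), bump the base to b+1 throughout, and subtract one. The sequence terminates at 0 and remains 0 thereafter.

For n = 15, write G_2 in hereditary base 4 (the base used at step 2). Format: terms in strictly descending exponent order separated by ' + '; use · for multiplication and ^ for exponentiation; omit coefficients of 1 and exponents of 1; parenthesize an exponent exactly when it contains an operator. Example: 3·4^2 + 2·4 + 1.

base 2: 15 = 2^(2 + 1) + 2^2 + 2 + 1; at 3: 3^(3 + 1) + 3^3 + 3 + 1 = 112; next = 111
base 3: 111 = 3^(3 + 1) + 3^3 + 3; at 4: 4^(4 + 1) + 4^4 + 4 = 1284; next = 1283
base 4: 1283 = 4^(4 + 1) + 4^4 + 3; at 5: 5^(5 + 1) + 5^5 + 3 = 18753; next = 18752

4^(4 + 1) + 4^4 + 3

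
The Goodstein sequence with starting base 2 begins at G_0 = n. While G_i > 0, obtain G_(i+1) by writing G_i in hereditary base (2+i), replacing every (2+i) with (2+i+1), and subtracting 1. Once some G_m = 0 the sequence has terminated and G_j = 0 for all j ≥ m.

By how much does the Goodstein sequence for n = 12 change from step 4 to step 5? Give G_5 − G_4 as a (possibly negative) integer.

base 2: 12 = 2^(2 + 1) + 2^2; at 3: 3^(3 + 1) + 3^3 = 108; next = 107
base 3: 107 = 3^(3 + 1) + 2·3^2 + 2·3 + 2; at 4: 4^(4 + 1) + 2·4^2 + 2·4 + 2 = 1066; next = 1065
base 4: 1065 = 4^(4 + 1) + 2·4^2 + 2·4 + 1; at 5: 5^(5 + 1) + 2·5^2 + 2·5 + 1 = 15686; next = 15685
base 5: 15685 = 5^(5 + 1) + 2·5^2 + 2·5; at 6: 6^(6 + 1) + 2·6^2 + 2·6 = 280020; next = 280019
base 6: 280019 = 6^(6 + 1) + 2·6^2 + 6 + 5; at 7: 7^(7 + 1) + 2·7^2 + 7 + 5 = 5764911; next = 5764910

5484891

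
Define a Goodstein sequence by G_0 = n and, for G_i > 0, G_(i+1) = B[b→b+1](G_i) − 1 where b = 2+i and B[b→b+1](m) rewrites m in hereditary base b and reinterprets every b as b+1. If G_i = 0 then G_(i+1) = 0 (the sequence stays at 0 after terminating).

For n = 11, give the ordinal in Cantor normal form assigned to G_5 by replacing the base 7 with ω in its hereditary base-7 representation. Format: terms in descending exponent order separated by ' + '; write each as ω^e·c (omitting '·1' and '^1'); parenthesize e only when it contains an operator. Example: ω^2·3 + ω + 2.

ω^(ω + 1)

step 0: 11 = 2^(2 + 1) + 2 + 1; sub 3 for 2: 3^(3 + 1) + 3 + 1; = 85; G_1 = 85−1 = 84
step 1: 84 = 3^(3 + 1) + 3; sub 4 for 3: 4^(4 + 1) + 4; = 1028; G_2 = 1028−1 = 1027
step 2: 1027 = 4^(4 + 1) + 3; sub 5 for 4: 5^(5 + 1) + 3; = 15628; G_3 = 15628−1 = 15627
step 3: 15627 = 5^(5 + 1) + 2; sub 6 for 5: 6^(6 + 1) + 2; = 279938; G_4 = 279938−1 = 279937
step 4: 279937 = 6^(6 + 1) + 1; sub 7 for 6: 7^(7 + 1) + 1; = 5764802; G_5 = 5764802−1 = 5764801
step 5: 5764801 = 7^(7 + 1); sub 8 for 7: 8^(8 + 1); = 134217728; G_6 = 134217728−1 = 134217727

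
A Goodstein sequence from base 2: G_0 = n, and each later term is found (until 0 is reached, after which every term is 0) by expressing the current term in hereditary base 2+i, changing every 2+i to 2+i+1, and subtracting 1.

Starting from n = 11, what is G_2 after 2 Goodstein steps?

1027

G_0 = 11. HB_2(11) = 2^(2 + 1) + 2 + 1. Bump = 85. G_1 = 84.
G_1 = 84. HB_3(84) = 3^(3 + 1) + 3. Bump = 1028. G_2 = 1027.
G_2 = 1027. HB_4(1027) = 4^(4 + 1) + 3. Bump = 15628. G_3 = 15627.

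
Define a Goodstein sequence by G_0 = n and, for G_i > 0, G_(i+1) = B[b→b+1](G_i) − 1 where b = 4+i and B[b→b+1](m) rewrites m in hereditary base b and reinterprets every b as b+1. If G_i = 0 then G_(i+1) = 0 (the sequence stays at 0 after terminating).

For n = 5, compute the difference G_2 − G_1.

[0] 5 ≡ 4 + 1 (base 4). Lift 5: 6. −1: 5.
[1] 5 ≡ 5 (base 5). Lift 6: 6. −1: 5.

0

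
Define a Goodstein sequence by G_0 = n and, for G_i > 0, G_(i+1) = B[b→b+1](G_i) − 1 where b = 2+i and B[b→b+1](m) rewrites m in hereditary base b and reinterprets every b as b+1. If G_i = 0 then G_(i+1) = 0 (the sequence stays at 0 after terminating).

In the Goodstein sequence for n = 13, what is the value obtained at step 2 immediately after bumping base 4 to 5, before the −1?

(0) 13|_2 = 2^(2 + 1) + 2^2 + 1 ↦ 3^(3 + 1) + 3^3 + 1|_3 = 109 ⇒ 108
(1) 108|_3 = 3^(3 + 1) + 3^3 ↦ 4^(4 + 1) + 4^4|_4 = 1280 ⇒ 1279
(2) 1279|_4 = 4^(4 + 1) + 3·4^3 + 3·4^2 + 3·4 + 3 ↦ 5^(5 + 1) + 3·5^3 + 3·5^2 + 3·5 + 3|_5 = 16093 ⇒ 16092

16093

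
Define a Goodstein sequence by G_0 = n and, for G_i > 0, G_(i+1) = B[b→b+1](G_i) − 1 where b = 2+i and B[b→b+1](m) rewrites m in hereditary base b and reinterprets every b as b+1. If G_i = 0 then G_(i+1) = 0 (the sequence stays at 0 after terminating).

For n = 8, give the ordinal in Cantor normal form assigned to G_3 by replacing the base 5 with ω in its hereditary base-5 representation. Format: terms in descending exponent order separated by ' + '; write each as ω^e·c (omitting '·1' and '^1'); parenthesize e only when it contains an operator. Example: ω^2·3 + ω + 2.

[0] 8 ≡ 2^(2 + 1) (base 2). Lift 3: 81. −1: 80.
[1] 80 ≡ 2·3^3 + 2·3^2 + 2·3 + 2 (base 3). Lift 4: 554. −1: 553.
[2] 553 ≡ 2·4^4 + 2·4^2 + 2·4 + 1 (base 4). Lift 5: 6311. −1: 6310.

ω^ω·2 + ω^2·2 + ω·2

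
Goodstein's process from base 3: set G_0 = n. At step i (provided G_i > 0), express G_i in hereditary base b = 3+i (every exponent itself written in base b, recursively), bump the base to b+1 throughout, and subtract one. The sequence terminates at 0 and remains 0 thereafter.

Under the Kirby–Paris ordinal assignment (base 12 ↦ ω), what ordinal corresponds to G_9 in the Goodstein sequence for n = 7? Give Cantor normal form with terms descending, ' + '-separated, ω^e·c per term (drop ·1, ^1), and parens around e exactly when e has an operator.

7

7 —HB3→ 2·3 + 1 —bump→ 2·4 + 1 = 9 —(−1)→ 8
8 —HB4→ 2·4 —bump→ 2·5 = 10 —(−1)→ 9
9 —HB5→ 5 + 4 —bump→ 6 + 4 = 10 —(−1)→ 9
9 —HB6→ 6 + 3 —bump→ 7 + 3 = 10 —(−1)→ 9
9 —HB7→ 7 + 2 —bump→ 8 + 2 = 10 —(−1)→ 9
9 —HB8→ 8 + 1 —bump→ 9 + 1 = 10 —(−1)→ 9
9 —HB9→ 9 —bump→ 10 = 10 —(−1)→ 9
9 —HB10→ 9 —bump→ 9 = 9 —(−1)→ 8
8 —HB11→ 8 —bump→ 8 = 8 —(−1)→ 7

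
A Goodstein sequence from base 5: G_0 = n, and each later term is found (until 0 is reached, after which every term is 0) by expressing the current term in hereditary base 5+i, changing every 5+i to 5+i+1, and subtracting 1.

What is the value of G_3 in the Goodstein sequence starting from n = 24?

(0) 24|_5 = 4·5 + 4 ↦ 4·6 + 4|_6 = 28 ⇒ 27
(1) 27|_6 = 4·6 + 3 ↦ 4·7 + 3|_7 = 31 ⇒ 30
(2) 30|_7 = 4·7 + 2 ↦ 4·8 + 2|_8 = 34 ⇒ 33
(3) 33|_8 = 4·8 + 1 ↦ 4·9 + 1|_9 = 37 ⇒ 36

33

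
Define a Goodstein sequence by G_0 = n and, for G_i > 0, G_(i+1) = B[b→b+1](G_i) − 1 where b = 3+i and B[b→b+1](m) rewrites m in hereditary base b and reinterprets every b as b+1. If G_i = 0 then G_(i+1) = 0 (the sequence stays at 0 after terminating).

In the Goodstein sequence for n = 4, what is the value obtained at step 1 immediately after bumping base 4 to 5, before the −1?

G_0=4  [base 3] 3 + 1  →[3↦4]→  4 + 1 = 5  −1 ⇒ G_1=4
G_1=4  [base 4] 4  →[4↦5]→  5 = 5  −1 ⇒ G_2=4

5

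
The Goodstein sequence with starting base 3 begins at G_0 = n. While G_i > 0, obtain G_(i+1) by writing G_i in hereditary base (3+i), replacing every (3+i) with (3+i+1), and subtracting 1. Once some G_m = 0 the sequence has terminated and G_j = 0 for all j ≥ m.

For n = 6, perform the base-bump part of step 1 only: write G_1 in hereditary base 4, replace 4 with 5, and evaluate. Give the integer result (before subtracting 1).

8

base 3: 6 = 2·3; at 4: 2·4 = 8; next = 7
base 4: 7 = 4 + 3; at 5: 5 + 3 = 8; next = 7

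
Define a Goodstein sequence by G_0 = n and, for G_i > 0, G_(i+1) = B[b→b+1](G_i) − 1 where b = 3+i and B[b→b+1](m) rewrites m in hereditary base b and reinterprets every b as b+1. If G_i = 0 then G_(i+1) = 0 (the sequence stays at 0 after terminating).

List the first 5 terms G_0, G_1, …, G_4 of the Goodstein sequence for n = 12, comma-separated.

12 —HB3→ 3^2 + 3 —bump→ 4^2 + 4 = 20 —(−1)→ 19
19 —HB4→ 4^2 + 3 —bump→ 5^2 + 3 = 28 —(−1)→ 27
27 —HB5→ 5^2 + 2 —bump→ 6^2 + 2 = 38 —(−1)→ 37
37 —HB6→ 6^2 + 1 —bump→ 7^2 + 1 = 50 —(−1)→ 49

12, 19, 27, 37, 49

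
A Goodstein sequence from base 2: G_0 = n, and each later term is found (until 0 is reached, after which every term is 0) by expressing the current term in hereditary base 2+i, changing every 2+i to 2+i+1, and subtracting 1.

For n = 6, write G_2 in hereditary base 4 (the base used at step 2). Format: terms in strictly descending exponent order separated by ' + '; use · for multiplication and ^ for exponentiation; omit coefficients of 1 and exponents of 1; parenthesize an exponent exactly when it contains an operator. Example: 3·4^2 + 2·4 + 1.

4^4 + 1

6 —HB2→ 2^2 + 2 —bump→ 3^3 + 3 = 30 —(−1)→ 29
29 —HB3→ 3^3 + 2 —bump→ 4^4 + 2 = 258 —(−1)→ 257
257 —HB4→ 4^4 + 1 —bump→ 5^5 + 1 = 3126 —(−1)→ 3125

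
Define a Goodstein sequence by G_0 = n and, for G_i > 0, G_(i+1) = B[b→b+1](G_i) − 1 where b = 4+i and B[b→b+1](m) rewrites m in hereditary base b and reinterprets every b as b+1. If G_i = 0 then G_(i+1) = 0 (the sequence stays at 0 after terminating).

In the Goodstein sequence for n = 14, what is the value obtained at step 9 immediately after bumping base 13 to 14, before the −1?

28

(0) 14|_4 = 3·4 + 2 ↦ 3·5 + 2|_5 = 17 ⇒ 16
(1) 16|_5 = 3·5 + 1 ↦ 3·6 + 1|_6 = 19 ⇒ 18
(2) 18|_6 = 3·6 ↦ 3·7|_7 = 21 ⇒ 20
(3) 20|_7 = 2·7 + 6 ↦ 2·8 + 6|_8 = 22 ⇒ 21
(4) 21|_8 = 2·8 + 5 ↦ 2·9 + 5|_9 = 23 ⇒ 22
(5) 22|_9 = 2·9 + 4 ↦ 2·10 + 4|_10 = 24 ⇒ 23
(6) 23|_10 = 2·10 + 3 ↦ 2·11 + 3|_11 = 25 ⇒ 24
(7) 24|_11 = 2·11 + 2 ↦ 2·12 + 2|_12 = 26 ⇒ 25
(8) 25|_12 = 2·12 + 1 ↦ 2·13 + 1|_13 = 27 ⇒ 26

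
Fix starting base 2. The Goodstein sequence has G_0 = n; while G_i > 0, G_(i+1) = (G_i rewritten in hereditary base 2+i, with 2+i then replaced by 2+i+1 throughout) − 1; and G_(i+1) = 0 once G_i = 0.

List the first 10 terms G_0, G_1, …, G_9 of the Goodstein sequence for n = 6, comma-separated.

G_0=6  [base 2] 2^2 + 2  →[2↦3]→  3^3 + 3 = 30  −1 ⇒ G_1=29
G_1=29  [base 3] 3^3 + 2  →[3↦4]→  4^4 + 2 = 258  −1 ⇒ G_2=257
G_2=257  [base 4] 4^4 + 1  →[4↦5]→  5^5 + 1 = 3126  −1 ⇒ G_3=3125
G_3=3125  [base 5] 5^5  →[5↦6]→  6^6 = 46656  −1 ⇒ G_4=46655
G_4=46655  [base 6] 5·6^5 + 5·6^4 + 5·6^3 + 5·6^2 + 5·6 + 5  →[6↦7]→  5·7^5 + 5·7^4 + 5·7^3 + 5·7^2 + 5·7 + 5 = 98040  −1 ⇒ G_5=98039
G_5=98039  [base 7] 5·7^5 + 5·7^4 + 5·7^3 + 5·7^2 + 5·7 + 4  →[7↦8]→  5·8^5 + 5·8^4 + 5·8^3 + 5·8^2 + 5·8 + 4 = 187244  −1 ⇒ G_6=187243
G_6=187243  [base 8] 5·8^5 + 5·8^4 + 5·8^3 + 5·8^2 + 5·8 + 3  →[8↦9]→  5·9^5 + 5·9^4 + 5·9^3 + 5·9^2 + 5·9 + 3 = 332148  −1 ⇒ G_7=332147
G_7=332147  [base 9] 5·9^5 + 5·9^4 + 5·9^3 + 5·9^2 + 5·9 + 2  →[9↦10]→  5·10^5 + 5·10^4 + 5·10^3 + 5·10^2 + 5·10 + 2 = 555552  −1 ⇒ G_8=555551
G_8=555551  [base 10] 5·10^5 + 5·10^4 + 5·10^3 + 5·10^2 + 5·10 + 1  →[10↦11]→  5·11^5 + 5·11^4 + 5·11^3 + 5·11^2 + 5·11 + 1 = 885776  −1 ⇒ G_9=885775

6, 29, 257, 3125, 46655, 98039, 187243, 332147, 555551, 885775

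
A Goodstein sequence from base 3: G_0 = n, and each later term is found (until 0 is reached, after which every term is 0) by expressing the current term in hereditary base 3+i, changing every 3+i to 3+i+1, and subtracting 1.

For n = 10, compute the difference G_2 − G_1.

8

G_0 = 10. HB_3(10) = 3^2 + 1. Bump = 17. G_1 = 16.
G_1 = 16. HB_4(16) = 4^2. Bump = 25. G_2 = 24.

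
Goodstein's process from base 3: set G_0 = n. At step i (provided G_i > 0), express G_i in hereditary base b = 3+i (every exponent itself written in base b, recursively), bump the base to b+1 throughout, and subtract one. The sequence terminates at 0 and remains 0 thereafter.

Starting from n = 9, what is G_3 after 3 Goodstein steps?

19

9 —HB3→ 3^2 —bump→ 4^2 = 16 —(−1)→ 15
15 —HB4→ 3·4 + 3 —bump→ 3·5 + 3 = 18 —(−1)→ 17
17 —HB5→ 3·5 + 2 —bump→ 3·6 + 2 = 20 —(−1)→ 19
19 —HB6→ 3·6 + 1 —bump→ 3·7 + 1 = 22 —(−1)→ 21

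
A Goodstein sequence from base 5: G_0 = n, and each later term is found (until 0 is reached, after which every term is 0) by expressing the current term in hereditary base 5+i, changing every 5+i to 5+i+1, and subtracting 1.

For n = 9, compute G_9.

base 5: 9 = 5 + 4; at 6: 6 + 4 = 10; next = 9
base 6: 9 = 6 + 3; at 7: 7 + 3 = 10; next = 9
base 7: 9 = 7 + 2; at 8: 8 + 2 = 10; next = 9
base 8: 9 = 8 + 1; at 9: 9 + 1 = 10; next = 9
base 9: 9 = 9; at 10: 10 = 10; next = 9
base 10: 9 = 9; at 11: 9 = 9; next = 8
base 11: 8 = 8; at 12: 8 = 8; next = 7
base 12: 7 = 7; at 13: 7 = 7; next = 6
base 13: 6 = 6; at 14: 6 = 6; next = 5

5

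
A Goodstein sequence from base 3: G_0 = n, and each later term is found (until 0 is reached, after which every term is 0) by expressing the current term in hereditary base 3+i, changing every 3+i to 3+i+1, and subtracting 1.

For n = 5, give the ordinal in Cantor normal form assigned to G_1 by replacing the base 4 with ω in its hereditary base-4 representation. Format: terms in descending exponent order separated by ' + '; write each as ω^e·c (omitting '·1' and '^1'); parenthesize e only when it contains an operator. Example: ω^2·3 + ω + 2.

(0) 5|_3 = 3 + 2 ↦ 4 + 2|_4 = 6 ⇒ 5
(1) 5|_4 = 4 + 1 ↦ 5 + 1|_5 = 6 ⇒ 5

ω + 1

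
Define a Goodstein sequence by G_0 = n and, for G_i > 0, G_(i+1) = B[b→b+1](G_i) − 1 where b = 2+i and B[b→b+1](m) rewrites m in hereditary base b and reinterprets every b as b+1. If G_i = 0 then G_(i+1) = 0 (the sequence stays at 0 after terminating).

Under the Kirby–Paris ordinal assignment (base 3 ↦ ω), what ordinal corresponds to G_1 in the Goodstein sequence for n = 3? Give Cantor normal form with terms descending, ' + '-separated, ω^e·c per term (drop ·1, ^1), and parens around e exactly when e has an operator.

3 —HB2→ 2 + 1 —bump→ 3 + 1 = 4 —(−1)→ 3
3 —HB3→ 3 —bump→ 4 = 4 —(−1)→ 3

ω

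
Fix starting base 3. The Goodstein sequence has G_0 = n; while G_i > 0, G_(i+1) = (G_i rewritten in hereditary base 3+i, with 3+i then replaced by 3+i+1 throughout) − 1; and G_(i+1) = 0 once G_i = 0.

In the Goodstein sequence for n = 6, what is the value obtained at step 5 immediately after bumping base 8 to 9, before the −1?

[0] 6 ≡ 2·3 (base 3). Lift 4: 8. −1: 7.
[1] 7 ≡ 4 + 3 (base 4). Lift 5: 8. −1: 7.
[2] 7 ≡ 5 + 2 (base 5). Lift 6: 8. −1: 7.
[3] 7 ≡ 6 + 1 (base 6). Lift 7: 8. −1: 7.
[4] 7 ≡ 7 (base 7). Lift 8: 8. −1: 7.
[5] 7 ≡ 7 (base 8). Lift 9: 7. −1: 6.

7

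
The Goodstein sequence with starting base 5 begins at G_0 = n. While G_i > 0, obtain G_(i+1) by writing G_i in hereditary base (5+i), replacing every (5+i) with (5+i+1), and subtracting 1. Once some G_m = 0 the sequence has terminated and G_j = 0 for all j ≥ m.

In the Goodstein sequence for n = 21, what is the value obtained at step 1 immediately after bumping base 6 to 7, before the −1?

28

[0] 21 ≡ 4·5 + 1 (base 5). Lift 6: 25. −1: 24.
[1] 24 ≡ 4·6 (base 6). Lift 7: 28. −1: 27.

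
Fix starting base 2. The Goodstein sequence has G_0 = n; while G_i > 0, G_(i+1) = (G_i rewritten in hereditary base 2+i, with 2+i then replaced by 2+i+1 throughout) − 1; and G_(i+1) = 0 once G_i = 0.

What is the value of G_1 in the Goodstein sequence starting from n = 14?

i=0: 14 = 2^(2 + 1) + 2^2 + 2 (b=2); 2→3: 3^(3 + 1) + 3^3 + 3 = 111; 111−1 = 110
i=1: 110 = 3^(3 + 1) + 3^3 + 2 (b=3); 3→4: 4^(4 + 1) + 4^4 + 2 = 1282; 1282−1 = 1281

110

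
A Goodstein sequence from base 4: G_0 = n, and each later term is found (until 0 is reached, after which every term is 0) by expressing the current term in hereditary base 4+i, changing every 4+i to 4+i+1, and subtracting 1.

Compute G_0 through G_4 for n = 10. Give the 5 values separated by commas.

10, 11, 12, 13, 13

G_0=10  [base 4] 2·4 + 2  →[4↦5]→  2·5 + 2 = 12  −1 ⇒ G_1=11
G_1=11  [base 5] 2·5 + 1  →[5↦6]→  2·6 + 1 = 13  −1 ⇒ G_2=12
G_2=12  [base 6] 2·6  →[6↦7]→  2·7 = 14  −1 ⇒ G_3=13
G_3=13  [base 7] 7 + 6  →[7↦8]→  8 + 6 = 14  −1 ⇒ G_4=13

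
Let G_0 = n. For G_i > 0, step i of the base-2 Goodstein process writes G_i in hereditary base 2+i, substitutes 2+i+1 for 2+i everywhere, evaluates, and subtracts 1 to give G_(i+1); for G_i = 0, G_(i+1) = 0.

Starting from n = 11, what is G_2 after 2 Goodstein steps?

1027

11 —HB2→ 2^(2 + 1) + 2 + 1 —bump→ 3^(3 + 1) + 3 + 1 = 85 —(−1)→ 84
84 —HB3→ 3^(3 + 1) + 3 —bump→ 4^(4 + 1) + 4 = 1028 —(−1)→ 1027
1027 —HB4→ 4^(4 + 1) + 3 —bump→ 5^(5 + 1) + 3 = 15628 —(−1)→ 15627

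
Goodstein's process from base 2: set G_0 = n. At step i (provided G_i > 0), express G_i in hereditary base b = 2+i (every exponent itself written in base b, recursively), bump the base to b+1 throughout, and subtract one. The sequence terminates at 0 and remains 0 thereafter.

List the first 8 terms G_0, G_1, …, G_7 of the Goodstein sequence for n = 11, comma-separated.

11, 84, 1027, 15627, 279937, 5764801, 134217727, 2749609302

step 0: 11 = 2^(2 + 1) + 2 + 1; sub 3 for 2: 3^(3 + 1) + 3 + 1; = 85; G_1 = 85−1 = 84
step 1: 84 = 3^(3 + 1) + 3; sub 4 for 3: 4^(4 + 1) + 4; = 1028; G_2 = 1028−1 = 1027
step 2: 1027 = 4^(4 + 1) + 3; sub 5 for 4: 5^(5 + 1) + 3; = 15628; G_3 = 15628−1 = 15627
step 3: 15627 = 5^(5 + 1) + 2; sub 6 for 5: 6^(6 + 1) + 2; = 279938; G_4 = 279938−1 = 279937
step 4: 279937 = 6^(6 + 1) + 1; sub 7 for 6: 7^(7 + 1) + 1; = 5764802; G_5 = 5764802−1 = 5764801
step 5: 5764801 = 7^(7 + 1); sub 8 for 7: 8^(8 + 1); = 134217728; G_6 = 134217728−1 = 134217727
step 6: 134217727 = 7·8^8 + 7·8^7 + 7·8^6 + 7·8^5 + 7·8^4 + 7·8^3 + 7·8^2 + 7·8 + 7; sub 9 for 8: 7·9^9 + 7·9^7 + 7·9^6 + 7·9^5 + 7·9^4 + 7·9^3 + 7·9^2 + 7·9 + 7; = 2749609303; G_7 = 2749609303−1 = 2749609302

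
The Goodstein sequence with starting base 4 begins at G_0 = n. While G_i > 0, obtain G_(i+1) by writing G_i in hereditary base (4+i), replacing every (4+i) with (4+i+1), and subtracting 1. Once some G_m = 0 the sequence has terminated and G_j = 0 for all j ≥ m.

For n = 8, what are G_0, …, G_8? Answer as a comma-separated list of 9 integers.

8, 9, 9, 9, 9, 9, 9, 8, 7

step 0: 8 = 2·4; sub 5 for 4: 2·5; = 10; G_1 = 10−1 = 9
step 1: 9 = 5 + 4; sub 6 for 5: 6 + 4; = 10; G_2 = 10−1 = 9
step 2: 9 = 6 + 3; sub 7 for 6: 7 + 3; = 10; G_3 = 10−1 = 9
step 3: 9 = 7 + 2; sub 8 for 7: 8 + 2; = 10; G_4 = 10−1 = 9
step 4: 9 = 8 + 1; sub 9 for 8: 9 + 1; = 10; G_5 = 10−1 = 9
step 5: 9 = 9; sub 10 for 9: 10; = 10; G_6 = 10−1 = 9
step 6: 9 = 9; sub 11 for 10: 9; = 9; G_7 = 9−1 = 8
step 7: 8 = 8; sub 12 for 11: 8; = 8; G_8 = 8−1 = 7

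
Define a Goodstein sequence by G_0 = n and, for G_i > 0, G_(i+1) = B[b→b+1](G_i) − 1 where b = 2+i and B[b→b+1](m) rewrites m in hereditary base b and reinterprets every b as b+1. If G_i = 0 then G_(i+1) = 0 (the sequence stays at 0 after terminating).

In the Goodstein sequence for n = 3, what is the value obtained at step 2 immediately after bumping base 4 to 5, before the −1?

3

G_0 = 3. HB_2(3) = 2 + 1. Bump = 4. G_1 = 3.
G_1 = 3. HB_3(3) = 3. Bump = 4. G_2 = 3.
G_2 = 3. HB_4(3) = 3. Bump = 3. G_3 = 2.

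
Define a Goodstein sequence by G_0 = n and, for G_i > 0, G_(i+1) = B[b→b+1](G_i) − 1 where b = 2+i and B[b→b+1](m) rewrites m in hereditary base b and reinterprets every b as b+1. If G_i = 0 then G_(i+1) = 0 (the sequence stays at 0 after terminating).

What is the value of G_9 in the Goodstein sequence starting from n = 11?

1997331745490

[0] 11 ≡ 2^(2 + 1) + 2 + 1 (base 2). Lift 3: 85. −1: 84.
[1] 84 ≡ 3^(3 + 1) + 3 (base 3). Lift 4: 1028. −1: 1027.
[2] 1027 ≡ 4^(4 + 1) + 3 (base 4). Lift 5: 15628. −1: 15627.
[3] 15627 ≡ 5^(5 + 1) + 2 (base 5). Lift 6: 279938. −1: 279937.
[4] 279937 ≡ 6^(6 + 1) + 1 (base 6). Lift 7: 5764802. −1: 5764801.
[5] 5764801 ≡ 7^(7 + 1) (base 7). Lift 8: 134217728. −1: 134217727.
[6] 134217727 ≡ 7·8^8 + 7·8^7 + 7·8^6 + 7·8^5 + 7·8^4 + 7·8^3 + 7·8^2 + 7·8 + 7 (base 8). Lift 9: 2749609303. −1: 2749609302.
[7] 2749609302 ≡ 7·9^9 + 7·9^7 + 7·9^6 + 7·9^5 + 7·9^4 + 7·9^3 + 7·9^2 + 7·9 + 6 (base 9). Lift 10: 70077777776. −1: 70077777775.
[8] 70077777775 ≡ 7·10^10 + 7·10^7 + 7·10^6 + 7·10^5 + 7·10^4 + 7·10^3 + 7·10^2 + 7·10 + 5 (base 10). Lift 11: 1997331745491. −1: 1997331745490.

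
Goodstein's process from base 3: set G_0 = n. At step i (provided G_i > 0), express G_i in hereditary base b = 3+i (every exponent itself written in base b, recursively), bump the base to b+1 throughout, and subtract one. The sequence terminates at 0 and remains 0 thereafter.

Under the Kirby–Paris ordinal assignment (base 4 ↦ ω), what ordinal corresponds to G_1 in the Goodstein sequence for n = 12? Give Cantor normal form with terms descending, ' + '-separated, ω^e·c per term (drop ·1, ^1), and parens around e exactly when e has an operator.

ω^2 + 3

i=0: 12 = 3^2 + 3 (b=3); 3→4: 4^2 + 4 = 20; 20−1 = 19
i=1: 19 = 4^2 + 3 (b=4); 4→5: 5^2 + 3 = 28; 28−1 = 27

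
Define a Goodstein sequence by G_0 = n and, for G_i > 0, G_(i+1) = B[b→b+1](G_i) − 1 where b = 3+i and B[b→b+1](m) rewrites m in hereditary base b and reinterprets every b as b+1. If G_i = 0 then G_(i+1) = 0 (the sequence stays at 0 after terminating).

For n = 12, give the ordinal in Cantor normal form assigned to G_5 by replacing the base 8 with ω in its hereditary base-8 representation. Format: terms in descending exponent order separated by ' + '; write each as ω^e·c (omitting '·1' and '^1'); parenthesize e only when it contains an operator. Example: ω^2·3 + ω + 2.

(0) 12|_3 = 3^2 + 3 ↦ 4^2 + 4|_4 = 20 ⇒ 19
(1) 19|_4 = 4^2 + 3 ↦ 5^2 + 3|_5 = 28 ⇒ 27
(2) 27|_5 = 5^2 + 2 ↦ 6^2 + 2|_6 = 38 ⇒ 37
(3) 37|_6 = 6^2 + 1 ↦ 7^2 + 1|_7 = 50 ⇒ 49
(4) 49|_7 = 7^2 ↦ 8^2|_8 = 64 ⇒ 63

ω·7 + 7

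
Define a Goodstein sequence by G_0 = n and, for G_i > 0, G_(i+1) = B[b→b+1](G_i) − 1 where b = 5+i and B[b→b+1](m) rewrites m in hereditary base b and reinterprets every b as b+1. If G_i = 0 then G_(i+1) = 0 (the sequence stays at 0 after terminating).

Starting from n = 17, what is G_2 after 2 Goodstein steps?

(0) 17|_5 = 3·5 + 2 ↦ 3·6 + 2|_6 = 20 ⇒ 19
(1) 19|_6 = 3·6 + 1 ↦ 3·7 + 1|_7 = 22 ⇒ 21
(2) 21|_7 = 3·7 ↦ 3·8|_8 = 24 ⇒ 23

21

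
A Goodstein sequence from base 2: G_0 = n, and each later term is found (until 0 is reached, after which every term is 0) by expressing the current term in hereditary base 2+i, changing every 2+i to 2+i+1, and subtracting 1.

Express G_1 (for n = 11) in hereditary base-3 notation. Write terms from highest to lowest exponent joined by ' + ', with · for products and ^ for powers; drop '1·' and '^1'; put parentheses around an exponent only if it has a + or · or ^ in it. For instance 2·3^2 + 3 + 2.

(0) 11|_2 = 2^(2 + 1) + 2 + 1 ↦ 3^(3 + 1) + 3 + 1|_3 = 85 ⇒ 84
(1) 84|_3 = 3^(3 + 1) + 3 ↦ 4^(4 + 1) + 4|_4 = 1028 ⇒ 1027

3^(3 + 1) + 3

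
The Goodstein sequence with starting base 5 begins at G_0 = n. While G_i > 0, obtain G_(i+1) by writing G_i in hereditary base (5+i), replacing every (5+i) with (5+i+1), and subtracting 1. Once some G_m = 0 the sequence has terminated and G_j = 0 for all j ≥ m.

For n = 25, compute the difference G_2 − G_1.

G_0 = 25. HB_5(25) = 5^2. Bump = 36. G_1 = 35.
G_1 = 35. HB_6(35) = 5·6 + 5. Bump = 40. G_2 = 39.

4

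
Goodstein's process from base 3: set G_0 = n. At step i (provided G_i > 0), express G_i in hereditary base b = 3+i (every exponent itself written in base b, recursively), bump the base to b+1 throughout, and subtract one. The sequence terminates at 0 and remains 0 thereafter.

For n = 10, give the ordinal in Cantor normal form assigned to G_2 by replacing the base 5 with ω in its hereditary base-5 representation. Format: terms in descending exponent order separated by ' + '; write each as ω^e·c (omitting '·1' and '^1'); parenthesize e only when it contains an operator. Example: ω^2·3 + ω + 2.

step 0: 10 = 3^2 + 1; sub 4 for 3: 4^2 + 1; = 17; G_1 = 17−1 = 16
step 1: 16 = 4^2; sub 5 for 4: 5^2; = 25; G_2 = 25−1 = 24
step 2: 24 = 4·5 + 4; sub 6 for 5: 4·6 + 4; = 28; G_3 = 28−1 = 27

ω·4 + 4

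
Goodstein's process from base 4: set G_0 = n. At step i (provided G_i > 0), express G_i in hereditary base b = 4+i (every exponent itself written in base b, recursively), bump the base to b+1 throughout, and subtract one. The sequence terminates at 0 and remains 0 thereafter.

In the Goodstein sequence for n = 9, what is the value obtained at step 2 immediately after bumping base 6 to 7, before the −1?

(0) 9|_4 = 2·4 + 1 ↦ 2·5 + 1|_5 = 11 ⇒ 10
(1) 10|_5 = 2·5 ↦ 2·6|_6 = 12 ⇒ 11

12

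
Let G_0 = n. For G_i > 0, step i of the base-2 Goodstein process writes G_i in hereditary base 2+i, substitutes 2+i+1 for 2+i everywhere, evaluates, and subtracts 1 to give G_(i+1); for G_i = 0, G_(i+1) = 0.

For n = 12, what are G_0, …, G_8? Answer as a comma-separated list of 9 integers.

12, 107, 1065, 15685, 280019, 5764910, 134217867, 3486784574, 100000000211

12 —HB2→ 2^(2 + 1) + 2^2 —bump→ 3^(3 + 1) + 3^3 = 108 —(−1)→ 107
107 —HB3→ 3^(3 + 1) + 2·3^2 + 2·3 + 2 —bump→ 4^(4 + 1) + 2·4^2 + 2·4 + 2 = 1066 —(−1)→ 1065
1065 —HB4→ 4^(4 + 1) + 2·4^2 + 2·4 + 1 —bump→ 5^(5 + 1) + 2·5^2 + 2·5 + 1 = 15686 —(−1)→ 15685
15685 —HB5→ 5^(5 + 1) + 2·5^2 + 2·5 —bump→ 6^(6 + 1) + 2·6^2 + 2·6 = 280020 —(−1)→ 280019
280019 —HB6→ 6^(6 + 1) + 2·6^2 + 6 + 5 —bump→ 7^(7 + 1) + 2·7^2 + 7 + 5 = 5764911 —(−1)→ 5764910
5764910 —HB7→ 7^(7 + 1) + 2·7^2 + 7 + 4 —bump→ 8^(8 + 1) + 2·8^2 + 8 + 4 = 134217868 —(−1)→ 134217867
134217867 —HB8→ 8^(8 + 1) + 2·8^2 + 8 + 3 —bump→ 9^(9 + 1) + 2·9^2 + 9 + 3 = 3486784575 —(−1)→ 3486784574
3486784574 —HB9→ 9^(9 + 1) + 2·9^2 + 9 + 2 —bump→ 10^(10 + 1) + 2·10^2 + 10 + 2 = 100000000212 —(−1)→ 100000000211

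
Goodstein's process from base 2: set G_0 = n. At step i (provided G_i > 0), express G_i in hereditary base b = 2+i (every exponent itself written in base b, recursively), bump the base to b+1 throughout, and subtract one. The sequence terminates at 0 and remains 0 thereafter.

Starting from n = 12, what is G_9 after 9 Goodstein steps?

step 0: 12 = 2^(2 + 1) + 2^2; sub 3 for 2: 3^(3 + 1) + 3^3; = 108; G_1 = 108−1 = 107
step 1: 107 = 3^(3 + 1) + 2·3^2 + 2·3 + 2; sub 4 for 3: 4^(4 + 1) + 2·4^2 + 2·4 + 2; = 1066; G_2 = 1066−1 = 1065
step 2: 1065 = 4^(4 + 1) + 2·4^2 + 2·4 + 1; sub 5 for 4: 5^(5 + 1) + 2·5^2 + 2·5 + 1; = 15686; G_3 = 15686−1 = 15685
step 3: 15685 = 5^(5 + 1) + 2·5^2 + 2·5; sub 6 for 5: 6^(6 + 1) + 2·6^2 + 2·6; = 280020; G_4 = 280020−1 = 280019
step 4: 280019 = 6^(6 + 1) + 2·6^2 + 6 + 5; sub 7 for 6: 7^(7 + 1) + 2·7^2 + 7 + 5; = 5764911; G_5 = 5764911−1 = 5764910
step 5: 5764910 = 7^(7 + 1) + 2·7^2 + 7 + 4; sub 8 for 7: 8^(8 + 1) + 2·8^2 + 8 + 4; = 134217868; G_6 = 134217868−1 = 134217867
step 6: 134217867 = 8^(8 + 1) + 2·8^2 + 8 + 3; sub 9 for 8: 9^(9 + 1) + 2·9^2 + 9 + 3; = 3486784575; G_7 = 3486784575−1 = 3486784574
step 7: 3486784574 = 9^(9 + 1) + 2·9^2 + 9 + 2; sub 10 for 9: 10^(10 + 1) + 2·10^2 + 10 + 2; = 100000000212; G_8 = 100000000212−1 = 100000000211
step 8: 100000000211 = 10^(10 + 1) + 2·10^2 + 10 + 1; sub 11 for 10: 11^(11 + 1) + 2·11^2 + 11 + 1; = 3138428376975; G_9 = 3138428376975−1 = 3138428376974

3138428376974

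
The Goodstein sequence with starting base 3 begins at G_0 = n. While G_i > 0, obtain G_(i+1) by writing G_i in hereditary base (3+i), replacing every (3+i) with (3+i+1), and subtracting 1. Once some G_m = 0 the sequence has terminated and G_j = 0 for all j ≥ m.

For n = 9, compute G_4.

21

G_0=9  [base 3] 3^2  →[3↦4]→  4^2 = 16  −1 ⇒ G_1=15
G_1=15  [base 4] 3·4 + 3  →[4↦5]→  3·5 + 3 = 18  −1 ⇒ G_2=17
G_2=17  [base 5] 3·5 + 2  →[5↦6]→  3·6 + 2 = 20  −1 ⇒ G_3=19
G_3=19  [base 6] 3·6 + 1  →[6↦7]→  3·7 + 1 = 22  −1 ⇒ G_4=21
G_4=21  [base 7] 3·7  →[7↦8]→  3·8 = 24  −1 ⇒ G_5=23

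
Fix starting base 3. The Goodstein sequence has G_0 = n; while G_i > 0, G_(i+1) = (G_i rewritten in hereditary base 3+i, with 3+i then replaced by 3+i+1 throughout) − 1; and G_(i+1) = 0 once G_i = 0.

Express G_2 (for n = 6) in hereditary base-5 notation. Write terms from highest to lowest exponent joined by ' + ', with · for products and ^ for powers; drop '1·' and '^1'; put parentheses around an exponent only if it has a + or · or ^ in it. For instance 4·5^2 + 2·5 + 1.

5 + 2

6 —HB3→ 2·3 —bump→ 2·4 = 8 —(−1)→ 7
7 —HB4→ 4 + 3 —bump→ 5 + 3 = 8 —(−1)→ 7
7 —HB5→ 5 + 2 —bump→ 6 + 2 = 8 —(−1)→ 7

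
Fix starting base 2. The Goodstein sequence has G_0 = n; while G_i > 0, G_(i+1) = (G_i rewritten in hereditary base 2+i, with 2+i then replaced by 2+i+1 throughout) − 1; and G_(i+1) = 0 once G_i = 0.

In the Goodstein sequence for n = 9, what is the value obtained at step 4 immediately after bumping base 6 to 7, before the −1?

2471827

[0] 9 ≡ 2^(2 + 1) + 1 (base 2). Lift 3: 82. −1: 81.
[1] 81 ≡ 3^(3 + 1) (base 3). Lift 4: 1024. −1: 1023.
[2] 1023 ≡ 3·4^4 + 3·4^3 + 3·4^2 + 3·4 + 3 (base 4). Lift 5: 9843. −1: 9842.
[3] 9842 ≡ 3·5^5 + 3·5^3 + 3·5^2 + 3·5 + 2 (base 5). Lift 6: 140744. −1: 140743.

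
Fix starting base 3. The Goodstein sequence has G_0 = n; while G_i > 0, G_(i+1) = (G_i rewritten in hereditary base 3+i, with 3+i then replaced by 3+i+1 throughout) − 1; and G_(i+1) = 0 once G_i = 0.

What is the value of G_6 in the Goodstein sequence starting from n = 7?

G_0=7  [base 3] 2·3 + 1  →[3↦4]→  2·4 + 1 = 9  −1 ⇒ G_1=8
G_1=8  [base 4] 2·4  →[4↦5]→  2·5 = 10  −1 ⇒ G_2=9
G_2=9  [base 5] 5 + 4  →[5↦6]→  6 + 4 = 10  −1 ⇒ G_3=9
G_3=9  [base 6] 6 + 3  →[6↦7]→  7 + 3 = 10  −1 ⇒ G_4=9
G_4=9  [base 7] 7 + 2  →[7↦8]→  8 + 2 = 10  −1 ⇒ G_5=9
G_5=9  [base 8] 8 + 1  →[8↦9]→  9 + 1 = 10  −1 ⇒ G_6=9

9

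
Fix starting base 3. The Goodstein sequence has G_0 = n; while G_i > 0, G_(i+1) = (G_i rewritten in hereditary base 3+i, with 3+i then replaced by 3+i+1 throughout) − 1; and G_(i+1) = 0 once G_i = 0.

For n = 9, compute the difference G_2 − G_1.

step 0: 9 = 3^2; sub 4 for 3: 4^2; = 16; G_1 = 16−1 = 15
step 1: 15 = 3·4 + 3; sub 5 for 4: 3·5 + 3; = 18; G_2 = 18−1 = 17

2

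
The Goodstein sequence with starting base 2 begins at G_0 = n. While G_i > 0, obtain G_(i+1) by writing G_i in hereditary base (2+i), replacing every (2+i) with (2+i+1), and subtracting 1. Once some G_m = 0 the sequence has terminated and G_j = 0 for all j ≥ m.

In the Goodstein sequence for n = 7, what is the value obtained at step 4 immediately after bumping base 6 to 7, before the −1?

(0) 7|_2 = 2^2 + 2 + 1 ↦ 3^3 + 3 + 1|_3 = 31 ⇒ 30
(1) 30|_3 = 3^3 + 3 ↦ 4^4 + 4|_4 = 260 ⇒ 259
(2) 259|_4 = 4^4 + 3 ↦ 5^5 + 3|_5 = 3128 ⇒ 3127
(3) 3127|_5 = 5^5 + 2 ↦ 6^6 + 2|_6 = 46658 ⇒ 46657
(4) 46657|_6 = 6^6 + 1 ↦ 7^7 + 1|_7 = 823544 ⇒ 823543

823544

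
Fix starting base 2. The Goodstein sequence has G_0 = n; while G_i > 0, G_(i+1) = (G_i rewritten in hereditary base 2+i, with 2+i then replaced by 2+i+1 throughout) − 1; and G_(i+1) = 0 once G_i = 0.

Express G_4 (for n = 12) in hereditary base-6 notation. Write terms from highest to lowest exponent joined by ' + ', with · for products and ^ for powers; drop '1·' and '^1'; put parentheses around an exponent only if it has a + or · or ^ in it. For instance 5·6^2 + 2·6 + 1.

step 0: 12 = 2^(2 + 1) + 2^2; sub 3 for 2: 3^(3 + 1) + 3^3; = 108; G_1 = 108−1 = 107
step 1: 107 = 3^(3 + 1) + 2·3^2 + 2·3 + 2; sub 4 for 3: 4^(4 + 1) + 2·4^2 + 2·4 + 2; = 1066; G_2 = 1066−1 = 1065
step 2: 1065 = 4^(4 + 1) + 2·4^2 + 2·4 + 1; sub 5 for 4: 5^(5 + 1) + 2·5^2 + 2·5 + 1; = 15686; G_3 = 15686−1 = 15685
step 3: 15685 = 5^(5 + 1) + 2·5^2 + 2·5; sub 6 for 5: 6^(6 + 1) + 2·6^2 + 2·6; = 280020; G_4 = 280020−1 = 280019
step 4: 280019 = 6^(6 + 1) + 2·6^2 + 6 + 5; sub 7 for 6: 7^(7 + 1) + 2·7^2 + 7 + 5; = 5764911; G_5 = 5764911−1 = 5764910

6^(6 + 1) + 2·6^2 + 6 + 5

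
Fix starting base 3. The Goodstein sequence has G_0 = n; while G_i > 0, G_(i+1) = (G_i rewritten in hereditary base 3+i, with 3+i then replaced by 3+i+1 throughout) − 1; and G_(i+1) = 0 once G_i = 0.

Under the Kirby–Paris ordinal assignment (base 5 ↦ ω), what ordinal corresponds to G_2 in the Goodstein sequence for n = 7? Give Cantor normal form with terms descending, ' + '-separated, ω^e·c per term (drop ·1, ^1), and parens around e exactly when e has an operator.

(0) 7|_3 = 2·3 + 1 ↦ 2·4 + 1|_4 = 9 ⇒ 8
(1) 8|_4 = 2·4 ↦ 2·5|_5 = 10 ⇒ 9
(2) 9|_5 = 5 + 4 ↦ 6 + 4|_6 = 10 ⇒ 9

ω + 4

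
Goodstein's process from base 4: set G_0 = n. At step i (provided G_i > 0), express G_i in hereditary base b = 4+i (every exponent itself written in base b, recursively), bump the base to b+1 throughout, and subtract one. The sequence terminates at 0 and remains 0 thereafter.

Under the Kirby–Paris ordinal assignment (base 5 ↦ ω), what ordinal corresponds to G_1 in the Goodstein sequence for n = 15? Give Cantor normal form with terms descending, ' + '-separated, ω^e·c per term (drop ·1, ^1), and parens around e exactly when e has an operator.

(0) 15|_4 = 3·4 + 3 ↦ 3·5 + 3|_5 = 18 ⇒ 17
(1) 17|_5 = 3·5 + 2 ↦ 3·6 + 2|_6 = 20 ⇒ 19

ω·3 + 2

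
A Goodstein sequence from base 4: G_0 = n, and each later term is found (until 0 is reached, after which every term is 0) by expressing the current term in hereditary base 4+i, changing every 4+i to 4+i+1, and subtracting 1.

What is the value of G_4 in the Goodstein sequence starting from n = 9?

[0] 9 ≡ 2·4 + 1 (base 4). Lift 5: 11. −1: 10.
[1] 10 ≡ 2·5 (base 5). Lift 6: 12. −1: 11.
[2] 11 ≡ 6 + 5 (base 6). Lift 7: 12. −1: 11.
[3] 11 ≡ 7 + 4 (base 7). Lift 8: 12. −1: 11.

11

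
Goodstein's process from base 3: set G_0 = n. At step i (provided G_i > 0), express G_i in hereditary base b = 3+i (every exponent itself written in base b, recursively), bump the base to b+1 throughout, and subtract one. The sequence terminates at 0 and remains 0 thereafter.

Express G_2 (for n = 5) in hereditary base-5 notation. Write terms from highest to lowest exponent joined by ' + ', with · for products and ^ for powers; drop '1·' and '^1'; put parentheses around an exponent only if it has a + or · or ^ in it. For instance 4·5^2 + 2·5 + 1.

step 0: 5 = 3 + 2; sub 4 for 3: 4 + 2; = 6; G_1 = 6−1 = 5
step 1: 5 = 4 + 1; sub 5 for 4: 5 + 1; = 6; G_2 = 6−1 = 5
step 2: 5 = 5; sub 6 for 5: 6; = 6; G_3 = 6−1 = 5

5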